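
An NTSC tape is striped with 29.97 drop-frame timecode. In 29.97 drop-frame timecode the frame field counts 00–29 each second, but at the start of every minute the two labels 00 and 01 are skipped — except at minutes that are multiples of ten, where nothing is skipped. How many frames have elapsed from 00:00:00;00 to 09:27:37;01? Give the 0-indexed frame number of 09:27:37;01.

As if non-drop at 30 labels/s: (9 × 3600 + 27 × 60 + 37) × 30 + 1 = 1021711.
Minute boundaries passed: 567; those not divisible by 10: 567 − 56 = 511; dropped labels = 2 × 511 = 1022.
Actual frame index = 1021711 − 1022 = 1020689.

1020689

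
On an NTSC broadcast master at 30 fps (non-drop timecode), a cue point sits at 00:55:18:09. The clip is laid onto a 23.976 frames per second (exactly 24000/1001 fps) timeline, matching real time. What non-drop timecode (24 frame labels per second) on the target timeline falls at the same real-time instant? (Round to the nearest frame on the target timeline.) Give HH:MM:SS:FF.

00:55:15:00

Source frame index: (0×3600 + 55×60 + 18) × 30 + 9 = 99549.
Real time: 99549 / (30) = 33183/10 s.
Target frame: (33183/10) × (24000/1001) = 79639200/1001 ≈ 79559.640 → 79560.
At 24 labels/s: frame 79560 → 00:55:15:00.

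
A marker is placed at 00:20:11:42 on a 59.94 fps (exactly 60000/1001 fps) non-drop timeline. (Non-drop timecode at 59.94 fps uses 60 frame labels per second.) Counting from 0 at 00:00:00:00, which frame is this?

72702

Total seconds to the label: (0 × 3600 + 20 × 60 + 11) = 1211.
Frame index = 1211 × 60 + 42 = 72702.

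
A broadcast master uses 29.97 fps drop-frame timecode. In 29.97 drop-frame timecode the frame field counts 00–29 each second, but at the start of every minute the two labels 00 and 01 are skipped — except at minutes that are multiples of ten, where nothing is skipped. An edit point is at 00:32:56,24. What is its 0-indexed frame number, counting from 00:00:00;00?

Complete 10-minute blocks: 3, each 17982 frames → 53946.
Remaining 2 whole minutes in the current block: 1800 + 1 × 1798 = 3598 frames.
Within the current minute: 56 × 30 + 24 − 2 = 1702 (labels ;00/;01 skipped at this minute). Total = 53946 + 3598 + 1702 = 59246.

59246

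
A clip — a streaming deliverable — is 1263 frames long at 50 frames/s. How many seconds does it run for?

25.26 seconds

Running time = 1263 / (50) = 25.26 s.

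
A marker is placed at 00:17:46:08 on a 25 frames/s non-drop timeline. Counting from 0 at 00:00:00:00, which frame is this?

Total seconds to the label: (0 × 3600 + 17 × 60 + 46) = 1066.
Frame index = 1066 × 25 + 8 = 26658.

frame 26658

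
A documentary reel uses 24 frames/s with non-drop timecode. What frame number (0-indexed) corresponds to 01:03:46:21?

frame 91845

Total seconds to the label: (1 × 3600 + 3 × 60 + 46) = 3826.
Frame index = 3826 × 24 + 21 = 91845.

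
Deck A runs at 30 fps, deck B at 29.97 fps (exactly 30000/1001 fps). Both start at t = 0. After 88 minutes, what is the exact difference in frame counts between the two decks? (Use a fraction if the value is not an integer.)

14400/91 frames

88 min = 5280 s.
A emits 30 × 5280 = 158400 frames; B emits 30000/1001 × 5280 = 14400000/91.
Difference = 14400/91 frames (≈ 158.2418); B is behind A.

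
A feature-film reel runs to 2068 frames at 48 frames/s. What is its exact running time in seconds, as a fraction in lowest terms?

Running time = 2068 ÷ (48) = 2068 × 1/48 = 517/12 s.

517/12 seconds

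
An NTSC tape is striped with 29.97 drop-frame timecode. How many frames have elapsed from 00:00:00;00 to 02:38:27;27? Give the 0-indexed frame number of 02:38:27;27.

Complete 10-minute blocks: 15, each 17982 frames → 269730.
Remaining 8 whole minutes in the current block: 1800 + 7 × 1798 = 14386 frames.
Within the current minute: 27 × 30 + 27 − 2 = 835 (labels ;00/;01 skipped at this minute). Total = 269730 + 14386 + 835 = 284951.

284951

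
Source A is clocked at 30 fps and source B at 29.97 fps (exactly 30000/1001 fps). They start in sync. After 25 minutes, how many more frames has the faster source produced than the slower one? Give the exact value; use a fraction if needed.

25 min = 1500 s.
A emits 30 × 1500 = 45000 frames; B emits 30000/1001 × 1500 = 45000000/1001.
Difference = 45000/1001 frames (≈ 44.9550); B is behind A.

45000/1001 frames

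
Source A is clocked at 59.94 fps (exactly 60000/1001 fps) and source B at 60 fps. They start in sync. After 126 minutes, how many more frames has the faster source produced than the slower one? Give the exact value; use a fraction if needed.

126 min = 7560 s.
A emits 60000/1001 × 7560 = 64800000/143 frames; B emits 60 × 7560 = 453600.
Difference = 64800/143 frames (≈ 453.1469); B is ahead of A.

64800/143 frames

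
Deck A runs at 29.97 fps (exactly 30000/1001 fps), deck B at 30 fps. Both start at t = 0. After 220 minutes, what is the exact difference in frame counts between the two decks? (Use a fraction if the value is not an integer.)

36000/91 frames

220 min = 13200 s.
A emits 30000/1001 × 13200 = 36000000/91 frames; B emits 30 × 13200 = 396000.
Difference = 36000/91 frames (≈ 395.6044); B is ahead of A.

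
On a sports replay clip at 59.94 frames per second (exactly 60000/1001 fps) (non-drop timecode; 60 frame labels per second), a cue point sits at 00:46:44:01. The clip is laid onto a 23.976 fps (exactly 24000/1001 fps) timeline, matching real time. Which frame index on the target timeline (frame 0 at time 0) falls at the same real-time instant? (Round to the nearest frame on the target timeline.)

Source frame index: (0×3600 + 46×60 + 44) × 60 + 1 = 168241.
Real time: 168241 / (60000/1001) = 168409241/60000 s.
Target frame: (168409241/60000) × (24000/1001) = 336482/5 ≈ 67296.400 → 67296.

frame 67296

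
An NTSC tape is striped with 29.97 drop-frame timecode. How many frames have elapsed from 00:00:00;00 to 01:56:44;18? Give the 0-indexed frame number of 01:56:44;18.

209928

As if non-drop at 30 labels/s: (1 × 3600 + 56 × 60 + 44) × 30 + 18 = 210138.
Minute boundaries passed: 116; those not divisible by 10: 116 − 11 = 105; dropped labels = 2 × 105 = 210.
Actual frame index = 210138 − 210 = 209928.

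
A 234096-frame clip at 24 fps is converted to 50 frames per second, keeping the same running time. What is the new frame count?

Target frames = source frames × (target rate / source rate) = 234096 × (50)/(24) = 234096 × 25/12 = 487700.

487700 frames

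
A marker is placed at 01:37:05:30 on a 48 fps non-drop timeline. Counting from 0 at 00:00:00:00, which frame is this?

frame 279630

Total seconds to the label: (1 × 3600 + 37 × 60 + 5) = 5825.
Frame index = 5825 × 48 + 30 = 279630.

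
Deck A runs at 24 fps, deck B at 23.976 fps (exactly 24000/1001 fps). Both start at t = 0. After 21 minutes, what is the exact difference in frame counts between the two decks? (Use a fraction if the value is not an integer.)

21 min = 1260 s.
A emits 24 × 1260 = 30240 frames; B emits 24000/1001 × 1260 = 4320000/143.
Difference = 4320/143 frames (≈ 30.2098); B is behind A.

4320/143 frames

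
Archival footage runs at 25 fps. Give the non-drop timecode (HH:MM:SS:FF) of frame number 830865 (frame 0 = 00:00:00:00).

09:13:54:15

830865 ÷ 25 = 33234 full seconds, remainder 15 frames.
33234 s = 9 h 13 min 54 s.
Timecode: 09:13:54:15.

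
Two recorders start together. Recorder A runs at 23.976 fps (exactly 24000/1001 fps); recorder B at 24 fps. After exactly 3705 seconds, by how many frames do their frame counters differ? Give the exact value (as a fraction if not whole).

6840/77 frames

A emits 24000/1001 × 3705 = 6840000/77 frames; B emits 24 × 3705 = 88920.
Difference = 6840/77 frames (≈ 88.8312); B is ahead of A.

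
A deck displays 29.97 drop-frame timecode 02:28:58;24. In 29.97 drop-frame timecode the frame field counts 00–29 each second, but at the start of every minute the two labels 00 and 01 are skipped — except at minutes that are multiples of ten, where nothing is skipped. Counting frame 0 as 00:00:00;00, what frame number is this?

Complete 10-minute blocks: 14, each 17982 frames → 251748.
Remaining 8 whole minutes in the current block: 1800 + 7 × 1798 = 14386 frames.
Within the current minute: 58 × 30 + 24 − 2 = 1762 (labels ;00/;01 skipped at this minute). Total = 251748 + 14386 + 1762 = 267896.

267896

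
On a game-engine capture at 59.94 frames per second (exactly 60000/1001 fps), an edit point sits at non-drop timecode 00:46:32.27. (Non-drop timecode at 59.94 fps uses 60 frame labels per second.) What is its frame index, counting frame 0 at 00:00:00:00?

167547

Total seconds to the label: (0 × 3600 + 46 × 60 + 32) = 2792.
Frame index = 2792 × 60 + 27 = 167547.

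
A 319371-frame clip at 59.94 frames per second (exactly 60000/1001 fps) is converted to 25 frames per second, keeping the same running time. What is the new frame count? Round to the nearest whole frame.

133204 frames

Frames at target rate = 319371 × (25) / (60000/1001) = 106563457/800 ≈ 133204.321.
Nearest whole frame: 133204.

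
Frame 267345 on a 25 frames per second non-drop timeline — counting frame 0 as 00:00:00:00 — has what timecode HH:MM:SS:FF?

267345 ÷ 25 = 10693 full seconds, remainder 20 frames.
10693 s = 2 h 58 min 13 s.
Timecode: 02:58:13:20.

02:58:13:20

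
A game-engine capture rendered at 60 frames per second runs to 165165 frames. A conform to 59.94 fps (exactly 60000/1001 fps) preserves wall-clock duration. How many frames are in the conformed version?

Target frames = source frames × (target rate / source rate) = 165165 × (60000/1001)/(60) = 165165 × 1000/1001 = 165000.

165000 frames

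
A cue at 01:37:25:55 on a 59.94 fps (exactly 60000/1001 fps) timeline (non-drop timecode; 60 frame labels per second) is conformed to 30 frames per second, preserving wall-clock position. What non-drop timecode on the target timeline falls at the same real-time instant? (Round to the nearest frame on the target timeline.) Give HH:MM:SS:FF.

01:37:31:23

Source frame index: (1×3600 + 37×60 + 25) × 60 + 55 = 350755.
Real time: 350755 / (60000/1001) = 70221151/12000 s.
Target frame: (70221151/12000) × (30) = 70221151/400 ≈ 175552.878 → 175553.
At 30 labels/s: frame 175553 → 01:37:31:23.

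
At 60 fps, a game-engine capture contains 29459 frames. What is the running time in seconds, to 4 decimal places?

Running time = 29459 × 1/60 = 29459/60 s ≈ 490.9833 s.

490.9833 seconds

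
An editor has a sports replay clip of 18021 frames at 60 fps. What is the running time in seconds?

Running time = 18021 / (60) = 300.35 s.

300.35 seconds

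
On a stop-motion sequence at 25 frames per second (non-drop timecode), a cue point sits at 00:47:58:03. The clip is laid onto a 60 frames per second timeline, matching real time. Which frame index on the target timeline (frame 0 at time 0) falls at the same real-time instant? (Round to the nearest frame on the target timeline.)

frame 172687

Source frame index: (0×3600 + 47×60 + 58) × 25 + 3 = 71953.
Real time: 71953 / (25) = 71953/25 s.
Target frame: (71953/25) × (60) = 863436/5 ≈ 172687.200 → 172687.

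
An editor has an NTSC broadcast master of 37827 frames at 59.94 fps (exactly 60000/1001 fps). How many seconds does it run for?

631.08045 seconds

Running time = 37827 / (60000/1001) = 631.08045 s.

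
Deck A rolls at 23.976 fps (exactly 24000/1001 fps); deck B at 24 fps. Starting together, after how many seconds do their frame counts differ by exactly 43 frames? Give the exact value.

The gap grows by |24 − 24000/1001| = 24/1001 frames per second.
Time for a 43-frame gap: 43 ÷ (24/1001) = 43043/24 s.

43043/24 seconds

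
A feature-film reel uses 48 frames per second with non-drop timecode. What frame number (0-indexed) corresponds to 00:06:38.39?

Total seconds to the label: (0 × 3600 + 6 × 60 + 38) = 398.
Frame index = 398 × 48 + 39 = 19143.

frame 19143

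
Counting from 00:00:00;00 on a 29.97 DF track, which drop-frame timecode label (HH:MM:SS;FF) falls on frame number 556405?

05:09:25;13

Ten DF minutes hold 17982 frames, so frame 556405 lies in block 30 (frames 539460–557441) with 16945 frames into that block.
The block's first minute is 1800 frames and the rest 1798 each; 16945 frames reaches minute 9, so 30 × 18 + 9 × 2 = 558 labels have been skipped so far.
Adding those back, label number 556405 + 558 = 556963 at 30 labels/s is 18565 s + 13 f = 5 h 9 min 25 s frame 13, i.e. 05:09:25;13.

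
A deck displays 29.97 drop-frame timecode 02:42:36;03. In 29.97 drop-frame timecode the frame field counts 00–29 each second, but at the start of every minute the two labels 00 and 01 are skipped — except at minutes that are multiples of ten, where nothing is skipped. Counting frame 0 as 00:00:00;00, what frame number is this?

292391

As if non-drop at 30 labels/s: (2 × 3600 + 42 × 60 + 36) × 30 + 3 = 292683.
Minute boundaries passed: 162; those not divisible by 10: 162 − 16 = 146; dropped labels = 2 × 146 = 292.
Actual frame index = 292683 − 292 = 292391.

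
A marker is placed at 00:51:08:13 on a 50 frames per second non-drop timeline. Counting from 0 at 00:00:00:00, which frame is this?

Total seconds to the label: (0 × 3600 + 51 × 60 + 8) = 3068.
Frame index = 3068 × 50 + 13 = 153413.

153413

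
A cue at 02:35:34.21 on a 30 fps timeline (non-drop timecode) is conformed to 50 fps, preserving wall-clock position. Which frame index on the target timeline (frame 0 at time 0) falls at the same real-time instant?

Source frame index: (2×3600 + 35×60 + 34) × 30 + 21 = 280041.
Real time: 280041 / (30) = 93347/10 s.
Target frame: (93347/10) × (50) = 466735.

frame 466735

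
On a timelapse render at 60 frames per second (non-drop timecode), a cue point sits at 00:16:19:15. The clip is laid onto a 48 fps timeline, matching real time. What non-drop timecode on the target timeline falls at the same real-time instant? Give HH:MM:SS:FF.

00:16:19:12

Source frame index: (0×3600 + 16×60 + 19) × 60 + 15 = 58755.
Real time: 58755 / (60) = 3917/4 s.
Target frame: (3917/4) × (48) = 47004.
At 48 labels/s: frame 47004 → 00:16:19:12.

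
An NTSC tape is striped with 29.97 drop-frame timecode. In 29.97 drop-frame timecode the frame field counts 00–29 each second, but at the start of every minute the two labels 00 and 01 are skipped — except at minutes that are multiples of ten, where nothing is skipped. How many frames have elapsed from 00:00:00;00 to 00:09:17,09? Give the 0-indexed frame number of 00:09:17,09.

Complete 10-minute blocks: 0, each 17982 frames → 0.
Remaining 9 whole minutes in the current block: 1800 + 8 × 1798 = 16184 frames.
Within the current minute: 17 × 30 + 9 − 2 = 517 (labels ;00/;01 skipped at this minute). Total = 0 + 16184 + 517 = 16701.

16701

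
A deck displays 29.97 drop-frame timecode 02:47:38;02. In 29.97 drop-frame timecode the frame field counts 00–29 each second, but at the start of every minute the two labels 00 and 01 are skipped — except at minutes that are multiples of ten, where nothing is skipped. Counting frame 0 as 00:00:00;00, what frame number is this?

301440

As if non-drop at 30 labels/s: (2 × 3600 + 47 × 60 + 38) × 30 + 2 = 301742.
Minute boundaries passed: 167; those not divisible by 10: 167 − 16 = 151; dropped labels = 2 × 151 = 302.
Actual frame index = 301742 − 302 = 301440.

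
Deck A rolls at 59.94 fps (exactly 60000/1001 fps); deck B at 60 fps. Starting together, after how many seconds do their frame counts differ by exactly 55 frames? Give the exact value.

11011/12 seconds

The gap grows by |60 − 60000/1001| = 60/1001 frames per second.
Time for a 55-frame gap: 55 ÷ (60/1001) = 11011/12 s.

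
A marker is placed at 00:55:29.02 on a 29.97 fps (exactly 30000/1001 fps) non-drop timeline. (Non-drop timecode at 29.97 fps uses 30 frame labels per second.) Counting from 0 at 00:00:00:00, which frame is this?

Total seconds to the label: (0 × 3600 + 55 × 60 + 29) = 3329.
Frame index = 3329 × 30 + 2 = 99872.

99872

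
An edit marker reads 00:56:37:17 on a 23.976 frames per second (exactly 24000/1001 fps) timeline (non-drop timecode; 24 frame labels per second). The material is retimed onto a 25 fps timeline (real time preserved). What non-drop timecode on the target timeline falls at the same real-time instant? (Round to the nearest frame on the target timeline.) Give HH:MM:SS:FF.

00:56:41:03

Source frame index: (0×3600 + 56×60 + 37) × 24 + 17 = 81545.
Real time: 81545 / (24000/1001) = 16325309/4800 s.
Target frame: (16325309/4800) × (25) = 16325309/192 ≈ 85027.651 → 85028.
At 25 labels/s: frame 85028 → 00:56:41:03.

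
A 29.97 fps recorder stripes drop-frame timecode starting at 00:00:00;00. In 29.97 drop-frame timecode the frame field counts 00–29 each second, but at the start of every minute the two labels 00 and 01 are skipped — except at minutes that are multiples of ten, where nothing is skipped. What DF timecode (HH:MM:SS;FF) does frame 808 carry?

00:00:26;28

Each 10-minute DF block holds 10 × 60 × 30 − 9 × 2 = 17982 frames. 808 ÷ 17982 → 0 full blocks, remainder 808.
Within the partial block the first minute is 1800 frames and each further minute 1798, so 0 further minute boundaries passed. Total skipped labels = 18 × 0 + 2 × 0 = 0.
Non-drop label index = 808 + 0 = 808; at 30 labels/s that is 00:00:26:28, i.e. DF 00:00:26;28.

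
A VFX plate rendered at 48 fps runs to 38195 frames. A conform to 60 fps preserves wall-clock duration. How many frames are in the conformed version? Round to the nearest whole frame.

Frames at target rate = 38195 × (60) / (48) = 190975/4 ≈ 47743.750.
Nearest whole frame: 47744.

47744 frames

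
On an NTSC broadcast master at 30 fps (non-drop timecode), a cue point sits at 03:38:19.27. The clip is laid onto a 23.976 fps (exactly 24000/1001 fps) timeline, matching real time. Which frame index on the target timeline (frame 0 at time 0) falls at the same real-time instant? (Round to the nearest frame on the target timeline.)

frame 314084

Source frame index: (3×3600 + 38×60 + 19) × 30 + 27 = 392997.
Real time: 392997 / (30) = 130999/10 s.
Target frame: (130999/10) × (24000/1001) = 28581600/91 ≈ 314083.516 → 314084.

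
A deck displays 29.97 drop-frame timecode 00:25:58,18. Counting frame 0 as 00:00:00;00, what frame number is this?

46712

Complete 10-minute blocks: 2, each 17982 frames → 35964.
Remaining 5 whole minutes in the current block: 1800 + 4 × 1798 = 8992 frames.
Within the current minute: 58 × 30 + 18 − 2 = 1756 (labels ;00/;01 skipped at this minute). Total = 35964 + 8992 + 1756 = 46712.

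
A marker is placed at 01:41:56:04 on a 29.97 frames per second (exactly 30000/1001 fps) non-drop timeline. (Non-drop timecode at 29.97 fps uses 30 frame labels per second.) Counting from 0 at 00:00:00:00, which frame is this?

183484

Total seconds to the label: (1 × 3600 + 41 × 60 + 56) = 6116.
Frame index = 6116 × 30 + 4 = 183484.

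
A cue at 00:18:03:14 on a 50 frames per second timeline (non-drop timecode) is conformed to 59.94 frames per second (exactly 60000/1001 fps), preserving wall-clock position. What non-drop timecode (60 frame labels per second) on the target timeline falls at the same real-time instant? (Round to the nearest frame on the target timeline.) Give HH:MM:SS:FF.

00:18:02:12

Source frame index: (0×3600 + 18×60 + 3) × 50 + 14 = 54164.
Real time: 54164 / (50) = 27082/25 s.
Target frame: (27082/25) × (60000/1001) = 5908800/91 ≈ 64931.868 → 64932.
At 60 labels/s: frame 64932 → 00:18:02:12.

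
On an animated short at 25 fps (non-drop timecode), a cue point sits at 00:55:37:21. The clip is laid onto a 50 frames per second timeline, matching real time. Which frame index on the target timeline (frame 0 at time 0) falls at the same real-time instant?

frame 166892

Source frame index: (0×3600 + 55×60 + 37) × 25 + 21 = 83446.
Real time: 83446 / (25) = 83446/25 s.
Target frame: (83446/25) × (50) = 166892.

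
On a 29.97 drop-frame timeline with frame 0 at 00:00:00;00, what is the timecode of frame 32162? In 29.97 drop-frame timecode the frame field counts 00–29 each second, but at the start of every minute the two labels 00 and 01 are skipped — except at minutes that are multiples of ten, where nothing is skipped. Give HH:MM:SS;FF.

00:17:53;04

Ten DF minutes hold 17982 frames, so frame 32162 lies in block 1 (frames 17982–35963) with 14180 frames into that block.
The block's first minute is 1800 frames and the rest 1798 each; 14180 frames reaches minute 7, so 1 × 18 + 7 × 2 = 32 labels have been skipped so far.
Adding those back, label number 32162 + 32 = 32194 at 30 labels/s is 1073 s + 4 f = 0 h 17 min 53 s frame 4, i.e. 00:17:53;04.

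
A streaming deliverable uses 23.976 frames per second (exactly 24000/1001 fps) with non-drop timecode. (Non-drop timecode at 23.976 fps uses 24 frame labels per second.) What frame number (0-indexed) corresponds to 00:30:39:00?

Total seconds to the label: (0 × 3600 + 30 × 60 + 39) = 1839.
Frame index = 1839 × 24 + 0 = 44136.

44136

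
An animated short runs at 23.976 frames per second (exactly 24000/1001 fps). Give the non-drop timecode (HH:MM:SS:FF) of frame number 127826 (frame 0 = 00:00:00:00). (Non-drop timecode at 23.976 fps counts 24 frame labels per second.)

01:28:46:02

127826 ÷ 24 = 5326 full seconds, remainder 2 frames.
5326 s = 1 h 28 min 46 s.
Timecode: 01:28:46:02.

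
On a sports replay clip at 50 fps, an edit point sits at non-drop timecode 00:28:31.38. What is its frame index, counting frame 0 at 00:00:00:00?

Total seconds to the label: (0 × 3600 + 28 × 60 + 31) = 1711.
Frame index = 1711 × 50 + 38 = 85588.

frame 85588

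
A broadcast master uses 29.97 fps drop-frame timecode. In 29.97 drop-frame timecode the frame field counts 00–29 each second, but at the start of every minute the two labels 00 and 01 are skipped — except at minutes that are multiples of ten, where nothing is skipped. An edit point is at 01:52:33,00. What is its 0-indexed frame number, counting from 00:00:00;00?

202388

Complete 10-minute blocks: 11, each 17982 frames → 197802.
Remaining 2 whole minutes in the current block: 1800 + 1 × 1798 = 3598 frames.
Within the current minute: 33 × 30 + 0 − 2 = 988 (labels ;00/;01 skipped at this minute). Total = 197802 + 3598 + 988 = 202388.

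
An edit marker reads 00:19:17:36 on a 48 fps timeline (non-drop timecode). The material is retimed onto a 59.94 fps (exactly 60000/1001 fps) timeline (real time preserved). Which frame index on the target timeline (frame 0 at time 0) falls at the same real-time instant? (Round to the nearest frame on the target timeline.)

frame 69396

Source frame index: (0×3600 + 19×60 + 17) × 48 + 36 = 55572.
Real time: 55572 / (48) = 4631/4 s.
Target frame: (4631/4) × (60000/1001) = 6315000/91 ≈ 69395.604 → 69396.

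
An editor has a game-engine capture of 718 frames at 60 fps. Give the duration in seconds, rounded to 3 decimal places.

Running time = 718 × 1/60 = 359/30 s ≈ 11.967 s.

11.967 seconds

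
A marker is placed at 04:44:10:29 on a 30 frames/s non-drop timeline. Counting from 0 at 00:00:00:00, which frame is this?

Total seconds to the label: (4 × 3600 + 44 × 60 + 10) = 17050.
Frame index = 17050 × 30 + 29 = 511529.

frame 511529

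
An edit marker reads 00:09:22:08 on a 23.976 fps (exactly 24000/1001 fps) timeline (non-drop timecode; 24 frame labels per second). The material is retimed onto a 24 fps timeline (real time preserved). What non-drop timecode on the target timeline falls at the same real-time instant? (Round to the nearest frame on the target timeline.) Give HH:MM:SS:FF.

Source frame index: (0×3600 + 9×60 + 22) × 24 + 8 = 13496.
Real time: 13496 / (24000/1001) = 1688687/3000 s.
Target frame: (1688687/3000) × (24) = 1688687/125 ≈ 13509.496 → 13509.
At 24 labels/s: frame 13509 → 00:09:22:21.

00:09:22:21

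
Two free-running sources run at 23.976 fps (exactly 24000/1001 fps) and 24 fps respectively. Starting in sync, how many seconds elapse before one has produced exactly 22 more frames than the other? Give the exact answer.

11011/12 seconds

The gap grows by |24 − 24000/1001| = 24/1001 frames per second.
Time for a 22-frame gap: 22 ÷ (24/1001) = 11011/12 s.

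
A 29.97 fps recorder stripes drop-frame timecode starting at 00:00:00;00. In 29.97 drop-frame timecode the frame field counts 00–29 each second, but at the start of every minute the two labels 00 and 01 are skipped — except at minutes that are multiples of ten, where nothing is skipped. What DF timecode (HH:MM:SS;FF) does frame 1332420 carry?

12:20:58;12

Each 10-minute DF block holds 10 × 60 × 30 − 9 × 2 = 17982 frames. 1332420 ÷ 17982 → 74 full blocks, remainder 1752.
Within the partial block the first minute is 1800 frames and each further minute 1798, so 0 further minute boundaries passed. Total skipped labels = 18 × 74 + 2 × 0 = 1332.
Non-drop label index = 1332420 + 1332 = 1333752; at 30 labels/s that is 12:20:58:12, i.e. DF 12:20:58;12.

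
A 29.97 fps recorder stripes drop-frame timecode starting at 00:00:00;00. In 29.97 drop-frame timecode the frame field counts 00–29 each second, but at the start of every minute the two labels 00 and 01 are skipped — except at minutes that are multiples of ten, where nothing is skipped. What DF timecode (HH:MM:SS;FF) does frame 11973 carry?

Each 10-minute DF block holds 10 × 60 × 30 − 9 × 2 = 17982 frames. 11973 ÷ 17982 → 0 full blocks, remainder 11973.
Within the partial block the first minute is 1800 frames and each further minute 1798, so 6 further minute boundaries passed. Total skipped labels = 18 × 0 + 2 × 6 = 12.
Non-drop label index = 11973 + 12 = 11985; at 30 labels/s that is 00:06:39:15, i.e. DF 00:06:39;15.

00:06:39;15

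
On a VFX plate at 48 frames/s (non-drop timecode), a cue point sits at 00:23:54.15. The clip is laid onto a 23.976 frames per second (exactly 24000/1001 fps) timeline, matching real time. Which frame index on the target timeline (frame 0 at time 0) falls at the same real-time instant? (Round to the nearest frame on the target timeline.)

Source frame index: (0×3600 + 23×60 + 54) × 48 + 15 = 68847.
Real time: 68847 / (48) = 22949/16 s.
Target frame: (22949/16) × (24000/1001) = 34423500/1001 ≈ 34389.111 → 34389.

frame 34389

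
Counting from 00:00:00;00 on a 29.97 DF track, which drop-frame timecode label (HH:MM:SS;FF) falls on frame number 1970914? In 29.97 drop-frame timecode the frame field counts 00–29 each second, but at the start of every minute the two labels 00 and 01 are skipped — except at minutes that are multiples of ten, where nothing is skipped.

Each 10-minute DF block holds 10 × 60 × 30 − 9 × 2 = 17982 frames. 1970914 ÷ 17982 → 109 full blocks, remainder 10876.
Within the partial block the first minute is 1800 frames and each further minute 1798, so 6 further minute boundaries passed. Total skipped labels = 18 × 109 + 2 × 6 = 1974.
Non-drop label index = 1970914 + 1974 = 1972888; at 30 labels/s that is 18:16:02:28, i.e. DF 18:16:02;28.

18:16:02;28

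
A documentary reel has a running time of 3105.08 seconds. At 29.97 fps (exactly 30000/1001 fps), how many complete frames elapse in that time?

93059 frames

Frames = 3105.08 × 30000/1001 = 8468400/91 ≈ 93059.3407.
Complete frames: 93059.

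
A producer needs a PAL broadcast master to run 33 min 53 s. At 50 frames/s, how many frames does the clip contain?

101650 frames

33 min 53 s = 2033 s.
Frames = 2033 × 50 = 101650.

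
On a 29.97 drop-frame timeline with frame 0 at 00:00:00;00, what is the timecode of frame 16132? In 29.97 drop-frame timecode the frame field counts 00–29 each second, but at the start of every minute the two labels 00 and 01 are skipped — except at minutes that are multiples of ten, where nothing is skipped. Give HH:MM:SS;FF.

Ten DF minutes hold 17982 frames, so frame 16132 lies in block 0 (frames 0–17981) with 16132 frames into that block.
The block's first minute is 1800 frames and the rest 1798 each; 16132 frames reaches minute 8, so 0 × 18 + 8 × 2 = 16 labels have been skipped so far.
Adding those back, label number 16132 + 16 = 16148 at 30 labels/s is 538 s + 8 f = 0 h 8 min 58 s frame 8, i.e. 00:08:58;08.

00:08:58;08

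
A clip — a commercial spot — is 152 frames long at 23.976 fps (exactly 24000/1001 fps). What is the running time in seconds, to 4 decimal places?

Running time = 152 × 1001/24000 = 19019/3000 s ≈ 6.3397 s.

6.3397 seconds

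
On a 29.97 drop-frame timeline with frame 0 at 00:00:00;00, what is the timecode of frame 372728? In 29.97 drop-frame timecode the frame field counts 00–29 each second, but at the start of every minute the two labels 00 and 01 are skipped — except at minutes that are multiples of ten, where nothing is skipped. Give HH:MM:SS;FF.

03:27:16;22

Ten DF minutes hold 17982 frames, so frame 372728 lies in block 20 (frames 359640–377621) with 13088 frames into that block.
The block's first minute is 1800 frames and the rest 1798 each; 13088 frames reaches minute 7, so 20 × 18 + 7 × 2 = 374 labels have been skipped so far.
Adding those back, label number 372728 + 374 = 373102 at 30 labels/s is 12436 s + 22 f = 3 h 27 min 16 s frame 22, i.e. 03:27:16;22.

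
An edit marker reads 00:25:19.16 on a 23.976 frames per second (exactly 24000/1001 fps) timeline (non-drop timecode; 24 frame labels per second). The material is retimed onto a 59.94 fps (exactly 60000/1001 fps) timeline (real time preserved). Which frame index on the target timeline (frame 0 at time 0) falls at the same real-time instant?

frame 91180

Source frame index: (0×3600 + 25×60 + 19) × 24 + 16 = 36472.
Real time: 36472 / (24000/1001) = 4563559/3000 s.
Target frame: (4563559/3000) × (60000/1001) = 91180.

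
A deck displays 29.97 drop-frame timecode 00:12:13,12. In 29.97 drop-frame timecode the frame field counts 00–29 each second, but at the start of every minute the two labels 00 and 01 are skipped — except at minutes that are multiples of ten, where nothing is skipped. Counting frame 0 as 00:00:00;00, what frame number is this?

Complete 10-minute blocks: 1, each 17982 frames → 17982.
Remaining 2 whole minutes in the current block: 1800 + 1 × 1798 = 3598 frames.
Within the current minute: 13 × 30 + 12 − 2 = 400 (labels ;00/;01 skipped at this minute). Total = 17982 + 3598 + 400 = 21980.

21980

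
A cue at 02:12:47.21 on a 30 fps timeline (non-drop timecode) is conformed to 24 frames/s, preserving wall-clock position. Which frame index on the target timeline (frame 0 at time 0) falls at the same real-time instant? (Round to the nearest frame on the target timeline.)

frame 191225

Source frame index: (2×3600 + 12×60 + 47) × 30 + 21 = 239031.
Real time: 239031 / (30) = 79677/10 s.
Target frame: (79677/10) × (24) = 956124/5 ≈ 191224.800 → 191225.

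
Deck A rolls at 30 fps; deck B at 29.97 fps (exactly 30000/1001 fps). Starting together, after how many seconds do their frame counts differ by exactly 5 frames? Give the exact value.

1001/6 seconds

The gap grows by |30000/1001 − 30| = 30/1001 frames per second.
Time for a 5-frame gap: 5 ÷ (30/1001) = 1001/6 s.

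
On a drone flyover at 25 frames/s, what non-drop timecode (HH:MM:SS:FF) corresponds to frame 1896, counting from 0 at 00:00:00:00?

00:01:15:21

1896 ÷ 25 = 75 full seconds, remainder 21 frames.
75 s = 0 h 1 min 15 s.
Timecode: 00:01:15:21.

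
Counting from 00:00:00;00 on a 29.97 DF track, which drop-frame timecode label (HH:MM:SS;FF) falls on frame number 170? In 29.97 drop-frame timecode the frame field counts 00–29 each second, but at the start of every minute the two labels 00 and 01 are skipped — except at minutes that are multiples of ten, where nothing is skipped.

00:00:05;20

Ten DF minutes hold 17982 frames, so frame 170 lies in block 0 (frames 0–17981) with 170 frames into that block.
The block's first minute is 1800 frames and the rest 1798 each; 170 frames reaches minute 0, so 0 × 18 + 0 × 2 = 0 labels have been skipped so far.
Adding those back, label number 170 + 0 = 170 at 30 labels/s is 5 s + 20 f = 0 h 0 min 5 s frame 20, i.e. 00:00:05;20.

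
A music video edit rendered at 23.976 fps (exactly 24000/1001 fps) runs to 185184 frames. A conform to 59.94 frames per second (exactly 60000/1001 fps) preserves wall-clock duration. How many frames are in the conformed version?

Target frames = source frames × (target rate / source rate) = 185184 × (60000/1001)/(24000/1001) = 185184 × 5/2 = 462960.

462960 frames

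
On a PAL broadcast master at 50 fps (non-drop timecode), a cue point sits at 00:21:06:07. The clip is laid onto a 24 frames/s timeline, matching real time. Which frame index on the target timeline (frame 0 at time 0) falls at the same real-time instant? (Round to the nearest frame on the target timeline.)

Source frame index: (0×3600 + 21×60 + 6) × 50 + 7 = 63307.
Real time: 63307 / (50) = 63307/50 s.
Target frame: (63307/50) × (24) = 759684/25 ≈ 30387.360 → 30387.

frame 30387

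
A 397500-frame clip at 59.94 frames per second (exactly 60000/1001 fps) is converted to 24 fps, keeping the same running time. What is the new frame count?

Target frames = source frames × (target rate / source rate) = 397500 × (24)/(60000/1001) = 397500 × 1001/2500 = 159159.

159159 frames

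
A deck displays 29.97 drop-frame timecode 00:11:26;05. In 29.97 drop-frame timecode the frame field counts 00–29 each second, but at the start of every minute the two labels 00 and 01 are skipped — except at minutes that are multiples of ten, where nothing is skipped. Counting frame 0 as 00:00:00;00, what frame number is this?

20565

As if non-drop at 30 labels/s: (0 × 3600 + 11 × 60 + 26) × 30 + 5 = 20585.
Minute boundaries passed: 11; those not divisible by 10: 11 − 1 = 10; dropped labels = 2 × 10 = 20.
Actual frame index = 20585 − 20 = 20565.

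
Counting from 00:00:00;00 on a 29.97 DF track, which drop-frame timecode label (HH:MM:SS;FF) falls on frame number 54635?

00:30:22;29

Ten DF minutes hold 17982 frames, so frame 54635 lies in block 3 (frames 53946–71927) with 689 frames into that block.
The block's first minute is 1800 frames and the rest 1798 each; 689 frames reaches minute 0, so 3 × 18 + 0 × 2 = 54 labels have been skipped so far.
Adding those back, label number 54635 + 54 = 54689 at 30 labels/s is 1822 s + 29 f = 0 h 30 min 22 s frame 29, i.e. 00:30:22;29.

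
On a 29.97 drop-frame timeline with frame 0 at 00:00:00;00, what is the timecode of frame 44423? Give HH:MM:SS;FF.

Each 10-minute DF block holds 10 × 60 × 30 − 9 × 2 = 17982 frames. 44423 ÷ 17982 → 2 full blocks, remainder 8459.
Within the partial block the first minute is 1800 frames and each further minute 1798, so 4 further minute boundaries passed. Total skipped labels = 18 × 2 + 2 × 4 = 44.
Non-drop label index = 44423 + 44 = 44467; at 30 labels/s that is 00:24:42:07, i.e. DF 00:24:42;07.

00:24:42;07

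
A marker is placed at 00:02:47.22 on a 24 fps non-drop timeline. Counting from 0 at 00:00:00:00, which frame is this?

Total seconds to the label: (0 × 3600 + 2 × 60 + 47) = 167.
Frame index = 167 × 24 + 22 = 4030.

4030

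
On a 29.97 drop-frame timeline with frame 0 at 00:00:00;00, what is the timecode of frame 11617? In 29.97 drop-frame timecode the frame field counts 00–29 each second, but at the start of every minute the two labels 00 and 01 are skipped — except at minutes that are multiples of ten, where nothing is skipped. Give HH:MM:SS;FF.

00:06:27;19

Each 10-minute DF block holds 10 × 60 × 30 − 9 × 2 = 17982 frames. 11617 ÷ 17982 → 0 full blocks, remainder 11617.
Within the partial block the first minute is 1800 frames and each further minute 1798, so 6 further minute boundaries passed. Total skipped labels = 18 × 0 + 2 × 6 = 12.
Non-drop label index = 11617 + 12 = 11629; at 30 labels/s that is 00:06:27:19, i.e. DF 00:06:27;19.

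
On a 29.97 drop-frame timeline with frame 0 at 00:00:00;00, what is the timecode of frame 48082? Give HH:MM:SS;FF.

Each 10-minute DF block holds 10 × 60 × 30 − 9 × 2 = 17982 frames. 48082 ÷ 17982 → 2 full blocks, remainder 12118.
Within the partial block the first minute is 1800 frames and each further minute 1798, so 6 further minute boundaries passed. Total skipped labels = 18 × 2 + 2 × 6 = 48.
Non-drop label index = 48082 + 48 = 48130; at 30 labels/s that is 00:26:44:10, i.e. DF 00:26:44;10.

00:26:44;10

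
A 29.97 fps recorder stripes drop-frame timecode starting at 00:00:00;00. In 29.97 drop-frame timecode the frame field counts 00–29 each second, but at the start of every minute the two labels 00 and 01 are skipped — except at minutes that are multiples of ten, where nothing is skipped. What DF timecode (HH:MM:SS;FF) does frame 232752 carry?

02:09:26;06

Ten DF minutes hold 17982 frames, so frame 232752 lies in block 12 (frames 215784–233765) with 16968 frames into that block.
The block's first minute is 1800 frames and the rest 1798 each; 16968 frames reaches minute 9, so 12 × 18 + 9 × 2 = 234 labels have been skipped so far.
Adding those back, label number 232752 + 234 = 232986 at 30 labels/s is 7766 s + 6 f = 2 h 9 min 26 s frame 6, i.e. 02:09:26;06.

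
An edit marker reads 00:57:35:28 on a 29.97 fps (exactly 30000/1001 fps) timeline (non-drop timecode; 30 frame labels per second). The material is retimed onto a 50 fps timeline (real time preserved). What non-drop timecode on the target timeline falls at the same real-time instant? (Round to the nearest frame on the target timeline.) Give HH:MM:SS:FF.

00:57:39:19

Source frame index: (0×3600 + 57×60 + 35) × 30 + 28 = 103678.
Real time: 103678 / (30000/1001) = 51890839/15000 s.
Target frame: (51890839/15000) × (50) = 51890839/300 ≈ 172969.463 → 172969.
At 50 labels/s: frame 172969 → 00:57:39:19.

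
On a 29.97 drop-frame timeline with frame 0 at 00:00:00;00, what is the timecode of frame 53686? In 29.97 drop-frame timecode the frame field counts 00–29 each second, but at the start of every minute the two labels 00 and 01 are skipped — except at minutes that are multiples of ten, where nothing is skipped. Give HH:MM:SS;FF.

00:29:51;10

Each 10-minute DF block holds 10 × 60 × 30 − 9 × 2 = 17982 frames. 53686 ÷ 17982 → 2 full blocks, remainder 17722.
Within the partial block the first minute is 1800 frames and each further minute 1798, so 9 further minute boundaries passed. Total skipped labels = 18 × 2 + 2 × 9 = 54.
Non-drop label index = 53686 + 54 = 53740; at 30 labels/s that is 00:29:51:10, i.e. DF 00:29:51;10.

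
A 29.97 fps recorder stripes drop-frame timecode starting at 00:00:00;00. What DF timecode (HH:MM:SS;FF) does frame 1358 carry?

00:00:45;08

Each 10-minute DF block holds 10 × 60 × 30 − 9 × 2 = 17982 frames. 1358 ÷ 17982 → 0 full blocks, remainder 1358.
Within the partial block the first minute is 1800 frames and each further minute 1798, so 0 further minute boundaries passed. Total skipped labels = 18 × 0 + 2 × 0 = 0.
Non-drop label index = 1358 + 0 = 1358; at 30 labels/s that is 00:00:45:08, i.e. DF 00:00:45;08.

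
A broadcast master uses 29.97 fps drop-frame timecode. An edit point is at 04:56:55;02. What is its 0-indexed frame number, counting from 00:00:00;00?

533918

Complete 10-minute blocks: 29, each 17982 frames → 521478.
Remaining 6 whole minutes in the current block: 1800 + 5 × 1798 = 10790 frames.
Within the current minute: 55 × 30 + 2 − 2 = 1650 (labels ;00/;01 skipped at this minute). Total = 521478 + 10790 + 1650 = 533918.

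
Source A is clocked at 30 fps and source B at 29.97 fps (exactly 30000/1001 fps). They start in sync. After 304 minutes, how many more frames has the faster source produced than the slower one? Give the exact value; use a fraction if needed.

547200/1001 frames

304 min = 18240 s.
A emits 30 × 18240 = 547200 frames; B emits 30000/1001 × 18240 = 547200000/1001.
Difference = 547200/1001 frames (≈ 546.6533); B is behind A.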